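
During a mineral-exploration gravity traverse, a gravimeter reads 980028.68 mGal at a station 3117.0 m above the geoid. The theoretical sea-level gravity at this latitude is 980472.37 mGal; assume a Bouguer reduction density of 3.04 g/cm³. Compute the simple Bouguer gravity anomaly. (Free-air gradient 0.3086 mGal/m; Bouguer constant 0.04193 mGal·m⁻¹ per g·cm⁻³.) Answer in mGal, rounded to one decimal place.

120.9

Free-air correction = 0.3086 × 3117.0 = 961.91 mGal
Free-air anomaly = 980028.68 − 980472.37 + (961.91) = 518.22 mGal
Bouguer slab correction = 0.04193 × 3.04 × 3117.0 = 397.32 mGal
Simple Bouguer anomaly = 518.22 − (397.32) = 120.90 mGal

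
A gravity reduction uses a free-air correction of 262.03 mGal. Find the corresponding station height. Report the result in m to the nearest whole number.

h = 262.03 / 0.3086 = 849.09 m

849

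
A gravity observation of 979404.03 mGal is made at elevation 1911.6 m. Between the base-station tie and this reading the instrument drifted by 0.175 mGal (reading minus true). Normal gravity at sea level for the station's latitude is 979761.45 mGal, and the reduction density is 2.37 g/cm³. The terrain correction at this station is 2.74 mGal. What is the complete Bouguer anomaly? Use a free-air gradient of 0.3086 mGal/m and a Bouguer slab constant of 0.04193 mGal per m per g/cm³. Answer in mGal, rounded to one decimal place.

Drift-corrected reading = 979404.03 − (0.175) = 979403.855 mGal
Free-air correction = 0.3086 × 1911.6 = 589.92 mGal
Free-air anomaly = 979403.855 − 979761.45 + (589.92) = 232.325 mGal
Bouguer slab correction = 0.04193 × 2.37 × 1911.6 = 189.96 mGal
Simple Bouguer anomaly = 232.325 − (189.96) = 42.365 mGal
Complete Bouguer anomaly = 42.365 + 2.74 = 45.105 mGal

45.1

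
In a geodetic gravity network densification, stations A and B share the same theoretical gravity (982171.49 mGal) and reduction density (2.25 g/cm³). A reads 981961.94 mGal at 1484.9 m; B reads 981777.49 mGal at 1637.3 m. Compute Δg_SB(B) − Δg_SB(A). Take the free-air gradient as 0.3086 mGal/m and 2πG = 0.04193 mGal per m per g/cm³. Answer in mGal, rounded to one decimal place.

Δg_SB(A) = 981961.94 − 982171.49 + 0.3086×1484.9 − 0.04193×2.25×1484.9 = 108.60 mGal
Δg_SB(B) = 981777.49 − 982171.49 + 0.3086×1637.3 − 0.04193×2.25×1637.3 = -43.20 mGal
Difference = -43.20 − (108.60) = -151.80 mGal

-151.8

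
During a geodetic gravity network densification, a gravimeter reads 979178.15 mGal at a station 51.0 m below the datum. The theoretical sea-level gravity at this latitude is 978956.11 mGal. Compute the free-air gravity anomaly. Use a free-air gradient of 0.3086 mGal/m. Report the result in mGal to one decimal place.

Free-air correction = 0.3086 × -51.0 = -15.74 mGal
Free-air anomaly = 979178.15 − 978956.11 + (-15.74) = 206.30 mGal

206.3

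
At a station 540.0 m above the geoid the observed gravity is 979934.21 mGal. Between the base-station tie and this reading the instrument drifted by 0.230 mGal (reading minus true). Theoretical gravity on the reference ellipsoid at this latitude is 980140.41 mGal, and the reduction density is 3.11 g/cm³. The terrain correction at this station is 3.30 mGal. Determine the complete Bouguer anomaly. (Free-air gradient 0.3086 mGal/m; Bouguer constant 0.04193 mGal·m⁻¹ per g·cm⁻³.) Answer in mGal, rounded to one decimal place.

-106.9

Drift-corrected reading = 979934.21 − (0.230) = 979933.980 mGal
Free-air correction = 0.3086 × 540.0 = 166.64 mGal
Free-air anomaly = 979933.980 − 980140.41 + (166.64) = -39.790 mGal
Bouguer slab correction = 0.04193 × 3.11 × 540.0 = 70.42 mGal
Simple Bouguer anomaly = -39.790 − (70.42) = -110.210 mGal
Complete Bouguer anomaly = -110.210 + 3.30 = -106.910 mGal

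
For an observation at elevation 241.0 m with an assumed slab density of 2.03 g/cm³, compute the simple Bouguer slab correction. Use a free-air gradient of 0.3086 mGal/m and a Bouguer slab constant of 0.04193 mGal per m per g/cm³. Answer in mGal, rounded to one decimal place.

20.5

Bouguer slab correction = 0.04193 × 2.03 × 241.0 = 20.5 mGal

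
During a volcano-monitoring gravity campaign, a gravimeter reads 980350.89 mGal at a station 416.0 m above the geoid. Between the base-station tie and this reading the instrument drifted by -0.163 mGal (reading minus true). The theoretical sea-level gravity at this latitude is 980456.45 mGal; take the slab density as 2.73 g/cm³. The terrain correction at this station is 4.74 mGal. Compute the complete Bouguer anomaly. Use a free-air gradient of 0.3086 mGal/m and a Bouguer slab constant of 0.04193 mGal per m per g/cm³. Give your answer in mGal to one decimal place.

Drift-corrected reading = 980350.89 − (-0.163) = 980351.053 mGal
Free-air correction = 0.3086 × 416.0 = 128.38 mGal
Free-air anomaly = 980351.053 − 980456.45 + (128.38) = 22.983 mGal
Bouguer slab correction = 0.04193 × 2.73 × 416.0 = 47.62 mGal
Simple Bouguer anomaly = 22.983 − (47.62) = -24.637 mGal
Complete Bouguer anomaly = -24.637 + 4.74 = -19.897 mGal

-19.9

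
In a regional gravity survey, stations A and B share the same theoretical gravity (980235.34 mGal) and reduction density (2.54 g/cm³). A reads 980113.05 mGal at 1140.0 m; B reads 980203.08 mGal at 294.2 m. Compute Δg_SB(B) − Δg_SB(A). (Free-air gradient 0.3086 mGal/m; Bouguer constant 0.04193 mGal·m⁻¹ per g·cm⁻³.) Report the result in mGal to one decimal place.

-80.9

Δg_SB(A) = 980113.05 − 980235.34 + 0.3086×1140.0 − 0.04193×2.54×1140.0 = 108.10 mGal
Δg_SB(B) = 980203.08 − 980235.34 + 0.3086×294.2 − 0.04193×2.54×294.2 = 27.20 mGal
Difference = 27.20 − (108.10) = -80.90 mGal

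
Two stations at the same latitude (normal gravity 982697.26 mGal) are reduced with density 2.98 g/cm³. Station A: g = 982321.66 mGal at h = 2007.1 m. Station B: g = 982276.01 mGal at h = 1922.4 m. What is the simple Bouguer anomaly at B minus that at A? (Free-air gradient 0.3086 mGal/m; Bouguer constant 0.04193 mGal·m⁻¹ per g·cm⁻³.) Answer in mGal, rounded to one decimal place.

Δg_SB(A) = 982321.66 − 982697.26 + 0.3086×2007.1 − 0.04193×2.98×2007.1 = -7.00 mGal
Δg_SB(B) = 982276.01 − 982697.26 + 0.3086×1922.4 − 0.04193×2.98×1922.4 = -68.20 mGal
Difference = -68.20 − (-7.00) = -61.20 mGal

-61.2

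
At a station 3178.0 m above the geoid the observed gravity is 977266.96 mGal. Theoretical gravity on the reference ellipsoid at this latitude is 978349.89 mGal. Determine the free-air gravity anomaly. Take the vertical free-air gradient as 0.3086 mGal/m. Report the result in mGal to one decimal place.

-102.2

Free-air correction = 0.3086 × 3178.0 = 980.73 mGal
Free-air anomaly = 977266.96 − 978349.89 + (980.73) = -102.20 mGal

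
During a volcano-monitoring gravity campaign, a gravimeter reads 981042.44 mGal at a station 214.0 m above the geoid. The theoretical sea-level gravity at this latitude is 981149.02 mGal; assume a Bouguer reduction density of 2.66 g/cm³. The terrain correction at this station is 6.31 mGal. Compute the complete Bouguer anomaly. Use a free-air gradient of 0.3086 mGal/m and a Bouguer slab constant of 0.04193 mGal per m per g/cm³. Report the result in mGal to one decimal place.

Free-air correction = 0.3086 × 214.0 = 66.04 mGal
Free-air anomaly = 981042.44 − 981149.02 + (66.04) = -40.54 mGal
Bouguer slab correction = 0.04193 × 2.66 × 214.0 = 23.87 mGal
Simple Bouguer anomaly = -40.54 − (23.87) = -64.41 mGal
Complete Bouguer anomaly = -64.41 + 6.31 = -58.10 mGal

-58.1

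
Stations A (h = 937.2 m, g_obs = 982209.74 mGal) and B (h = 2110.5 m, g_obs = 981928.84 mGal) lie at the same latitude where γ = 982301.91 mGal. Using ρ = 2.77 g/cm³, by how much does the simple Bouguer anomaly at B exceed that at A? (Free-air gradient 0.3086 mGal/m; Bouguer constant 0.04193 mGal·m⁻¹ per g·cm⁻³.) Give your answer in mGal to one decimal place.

Δg_SB(A) = 982209.74 − 982301.91 + 0.3086×937.2 − 0.04193×2.77×937.2 = 88.20 mGal
Δg_SB(B) = 981928.84 − 982301.91 + 0.3086×2110.5 − 0.04193×2.77×2110.5 = 33.10 mGal
Difference = 33.10 − (88.20) = -55.10 mGal

-55.1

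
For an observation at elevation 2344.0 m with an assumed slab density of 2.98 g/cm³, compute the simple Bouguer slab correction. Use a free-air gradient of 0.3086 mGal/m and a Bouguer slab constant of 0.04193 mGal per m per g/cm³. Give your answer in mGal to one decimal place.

292.9

Bouguer slab correction = 0.04193 × 2.98 × 2344.0 = 292.9 mGal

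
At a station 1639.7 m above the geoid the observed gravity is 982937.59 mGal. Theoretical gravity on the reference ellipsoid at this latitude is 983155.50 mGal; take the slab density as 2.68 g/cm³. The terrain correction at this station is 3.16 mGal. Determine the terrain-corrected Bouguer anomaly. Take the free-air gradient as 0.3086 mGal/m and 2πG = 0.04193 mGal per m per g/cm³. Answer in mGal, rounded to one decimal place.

Free-air correction = 0.3086 × 1639.7 = 506.01 mGal
Free-air anomaly = 982937.59 − 983155.50 + (506.01) = 288.10 mGal
Bouguer slab correction = 0.04193 × 2.68 × 1639.7 = 184.26 mGal
Simple Bouguer anomaly = 288.10 − (184.26) = 103.84 mGal
Complete Bouguer anomaly = 103.84 + 3.16 = 107.00 mGal

107.0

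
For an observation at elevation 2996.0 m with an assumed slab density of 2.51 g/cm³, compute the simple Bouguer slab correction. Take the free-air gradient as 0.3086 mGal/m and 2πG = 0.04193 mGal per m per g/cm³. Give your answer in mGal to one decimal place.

Bouguer slab correction = 0.04193 × 2.51 × 2996.0 = 315.3 mGal

315.3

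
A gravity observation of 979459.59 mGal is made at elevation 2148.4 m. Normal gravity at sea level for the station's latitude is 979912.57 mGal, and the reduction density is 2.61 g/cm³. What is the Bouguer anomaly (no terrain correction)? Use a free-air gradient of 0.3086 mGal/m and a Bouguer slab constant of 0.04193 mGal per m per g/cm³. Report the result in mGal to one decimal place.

Free-air correction = 0.3086 × 2148.4 = 663.00 mGal
Free-air anomaly = 979459.59 − 979912.57 + (663.00) = 210.02 mGal
Bouguer slab correction = 0.04193 × 2.61 × 2148.4 = 235.12 mGal
Simple Bouguer anomaly = 210.02 − (235.12) = -25.10 mGal

-25.1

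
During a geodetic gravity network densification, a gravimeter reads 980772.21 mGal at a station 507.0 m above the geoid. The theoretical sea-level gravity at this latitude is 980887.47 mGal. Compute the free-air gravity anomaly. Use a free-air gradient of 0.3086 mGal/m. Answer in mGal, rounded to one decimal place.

Free-air correction = 0.3086 × 507.0 = 156.46 mGal
Free-air anomaly = 980772.21 − 980887.47 + (156.46) = 41.20 mGal

41.2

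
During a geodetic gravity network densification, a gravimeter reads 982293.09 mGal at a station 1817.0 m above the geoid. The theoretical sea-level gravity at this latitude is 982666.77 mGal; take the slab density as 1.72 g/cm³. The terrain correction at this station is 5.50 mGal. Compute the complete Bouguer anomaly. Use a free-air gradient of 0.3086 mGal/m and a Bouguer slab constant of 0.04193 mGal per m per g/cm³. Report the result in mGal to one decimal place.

Free-air correction = 0.3086 × 1817.0 = 560.73 mGal
Free-air anomaly = 982293.09 − 982666.77 + (560.73) = 187.05 mGal
Bouguer slab correction = 0.04193 × 1.72 × 1817.0 = 131.04 mGal
Simple Bouguer anomaly = 187.05 − (131.04) = 56.01 mGal
Complete Bouguer anomaly = 56.01 + 5.50 = 61.51 mGal

61.5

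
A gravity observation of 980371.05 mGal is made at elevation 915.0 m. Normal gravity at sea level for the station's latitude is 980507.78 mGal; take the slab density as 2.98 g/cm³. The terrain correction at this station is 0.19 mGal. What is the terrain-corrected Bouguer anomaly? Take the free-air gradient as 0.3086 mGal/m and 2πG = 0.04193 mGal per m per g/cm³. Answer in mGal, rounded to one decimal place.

Free-air correction = 0.3086 × 915.0 = 282.37 mGal
Free-air anomaly = 980371.05 − 980507.78 + (282.37) = 145.64 mGal
Bouguer slab correction = 0.04193 × 2.98 × 915.0 = 114.33 mGal
Simple Bouguer anomaly = 145.64 − (114.33) = 31.31 mGal
Complete Bouguer anomaly = 31.31 + 0.19 = 31.50 mGal

31.5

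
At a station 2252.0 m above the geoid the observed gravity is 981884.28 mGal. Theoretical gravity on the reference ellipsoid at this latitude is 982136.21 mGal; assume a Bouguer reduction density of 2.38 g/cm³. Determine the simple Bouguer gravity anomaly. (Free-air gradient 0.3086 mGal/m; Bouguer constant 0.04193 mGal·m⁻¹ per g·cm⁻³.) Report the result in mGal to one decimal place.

218.3

Free-air correction = 0.3086 × 2252.0 = 694.97 mGal
Free-air anomaly = 981884.28 − 982136.21 + (694.97) = 443.04 mGal
Bouguer slab correction = 0.04193 × 2.38 × 2252.0 = 224.73 mGal
Simple Bouguer anomaly = 443.04 − (224.73) = 218.31 mGal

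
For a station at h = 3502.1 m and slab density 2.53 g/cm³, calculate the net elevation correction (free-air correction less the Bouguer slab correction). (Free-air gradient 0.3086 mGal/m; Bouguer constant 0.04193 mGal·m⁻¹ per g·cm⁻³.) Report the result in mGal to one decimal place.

709.2

Combined gradient = 0.3086 − 0.04193 × 2.53 = 0.2025171 mGal/m
Combined elevation correction = 0.2025171 × 3502.1 = 709.2 mGal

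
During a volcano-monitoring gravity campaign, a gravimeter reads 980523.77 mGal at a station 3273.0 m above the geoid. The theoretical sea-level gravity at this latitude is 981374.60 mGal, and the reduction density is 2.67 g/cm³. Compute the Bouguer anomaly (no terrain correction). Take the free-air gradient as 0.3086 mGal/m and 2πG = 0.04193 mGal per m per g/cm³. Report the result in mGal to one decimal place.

-207.2

Free-air correction = 0.3086 × 3273.0 = 1010.05 mGal
Free-air anomaly = 980523.77 − 981374.60 + (1010.05) = 159.22 mGal
Bouguer slab correction = 0.04193 × 2.67 × 3273.0 = 366.42 mGal
Simple Bouguer anomaly = 159.22 − (366.42) = -207.20 mGal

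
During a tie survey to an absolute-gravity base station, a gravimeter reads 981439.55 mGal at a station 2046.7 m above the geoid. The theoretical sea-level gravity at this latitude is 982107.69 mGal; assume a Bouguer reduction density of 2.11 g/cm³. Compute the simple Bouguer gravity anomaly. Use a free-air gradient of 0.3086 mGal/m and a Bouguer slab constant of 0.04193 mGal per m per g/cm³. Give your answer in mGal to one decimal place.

Free-air correction = 0.3086 × 2046.7 = 631.61 mGal
Free-air anomaly = 981439.55 − 982107.69 + (631.61) = -36.53 mGal
Bouguer slab correction = 0.04193 × 2.11 × 2046.7 = 181.08 mGal
Simple Bouguer anomaly = -36.53 − (181.08) = -217.61 mGal

-217.6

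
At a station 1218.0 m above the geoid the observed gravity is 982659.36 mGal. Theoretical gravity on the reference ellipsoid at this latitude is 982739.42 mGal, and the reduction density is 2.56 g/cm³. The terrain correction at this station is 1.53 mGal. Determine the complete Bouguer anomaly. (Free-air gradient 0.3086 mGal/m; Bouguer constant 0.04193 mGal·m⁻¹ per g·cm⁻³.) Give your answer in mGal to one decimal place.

Free-air correction = 0.3086 × 1218.0 = 375.87 mGal
Free-air anomaly = 982659.36 − 982739.42 + (375.87) = 295.81 mGal
Bouguer slab correction = 0.04193 × 2.56 × 1218.0 = 130.74 mGal
Simple Bouguer anomaly = 295.81 − (130.74) = 165.07 mGal
Complete Bouguer anomaly = 165.07 + 1.53 = 166.60 mGal

166.6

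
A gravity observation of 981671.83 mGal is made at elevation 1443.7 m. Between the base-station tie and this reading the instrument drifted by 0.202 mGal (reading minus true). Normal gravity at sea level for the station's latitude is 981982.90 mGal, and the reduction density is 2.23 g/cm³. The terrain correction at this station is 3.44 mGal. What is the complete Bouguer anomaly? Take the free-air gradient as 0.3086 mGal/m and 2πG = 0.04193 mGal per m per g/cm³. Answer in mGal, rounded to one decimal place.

2.7

Drift-corrected reading = 981671.83 − (0.202) = 981671.628 mGal
Free-air correction = 0.3086 × 1443.7 = 445.53 mGal
Free-air anomaly = 981671.628 − 981982.90 + (445.53) = 134.258 mGal
Bouguer slab correction = 0.04193 × 2.23 × 1443.7 = 134.99 mGal
Simple Bouguer anomaly = 134.258 − (134.99) = -0.732 mGal
Complete Bouguer anomaly = -0.732 + 3.44 = 2.708 mGal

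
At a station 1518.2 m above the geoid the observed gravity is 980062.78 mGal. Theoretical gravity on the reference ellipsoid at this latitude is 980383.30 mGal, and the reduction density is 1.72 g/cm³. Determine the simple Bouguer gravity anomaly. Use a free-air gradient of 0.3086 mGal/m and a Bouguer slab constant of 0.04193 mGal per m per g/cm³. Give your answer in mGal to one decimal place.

Free-air correction = 0.3086 × 1518.2 = 468.52 mGal
Free-air anomaly = 980062.78 − 980383.30 + (468.52) = 148.00 mGal
Bouguer slab correction = 0.04193 × 1.72 × 1518.2 = 109.49 mGal
Simple Bouguer anomaly = 148.00 − (109.49) = 38.51 mGal

38.5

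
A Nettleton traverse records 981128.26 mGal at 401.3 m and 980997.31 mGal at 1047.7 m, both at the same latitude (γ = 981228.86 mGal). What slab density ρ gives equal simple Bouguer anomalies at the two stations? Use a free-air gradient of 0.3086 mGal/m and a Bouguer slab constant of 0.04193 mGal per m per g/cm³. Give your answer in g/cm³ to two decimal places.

Δg_obs = 980997.31 − 981128.26 = -130.95 mGal over Δh = 1047.7 − 401.3 = 646.4 m
Equal Bouguer anomalies ⇒ Δg_obs + (0.3086 − 0.04193ρ)·Δh = 0
0.3086 − 0.04193ρ = −Δg_obs/Δh = 0.20258
ρ = (0.3086 − 0.20258) / 0.04193 = 2.53 g/cm³

2.53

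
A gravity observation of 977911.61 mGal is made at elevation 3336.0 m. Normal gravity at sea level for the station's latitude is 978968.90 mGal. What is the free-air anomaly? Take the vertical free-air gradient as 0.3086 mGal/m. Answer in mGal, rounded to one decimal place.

-27.8

Free-air correction = 0.3086 × 3336.0 = 1029.49 mGal
Free-air anomaly = 977911.61 − 978968.90 + (1029.49) = -27.80 mGal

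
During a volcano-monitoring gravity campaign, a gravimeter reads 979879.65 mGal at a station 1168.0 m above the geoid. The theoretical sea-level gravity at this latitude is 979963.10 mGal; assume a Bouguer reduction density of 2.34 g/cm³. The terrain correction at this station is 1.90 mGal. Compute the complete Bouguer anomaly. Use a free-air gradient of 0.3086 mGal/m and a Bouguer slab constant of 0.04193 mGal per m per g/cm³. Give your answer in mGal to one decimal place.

164.3

Free-air correction = 0.3086 × 1168.0 = 360.44 mGal
Free-air anomaly = 979879.65 − 979963.10 + (360.44) = 276.99 mGal
Bouguer slab correction = 0.04193 × 2.34 × 1168.0 = 114.60 mGal
Simple Bouguer anomaly = 276.99 − (114.60) = 162.39 mGal
Complete Bouguer anomaly = 162.39 + 1.90 = 164.29 mGal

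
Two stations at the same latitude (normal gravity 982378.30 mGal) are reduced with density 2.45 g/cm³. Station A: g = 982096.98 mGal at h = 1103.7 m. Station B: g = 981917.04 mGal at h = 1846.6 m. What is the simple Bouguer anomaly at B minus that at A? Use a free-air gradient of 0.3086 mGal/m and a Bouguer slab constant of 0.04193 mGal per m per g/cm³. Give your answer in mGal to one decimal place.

Δg_SB(A) = 982096.98 − 982378.30 + 0.3086×1103.7 − 0.04193×2.45×1103.7 = -54.10 mGal
Δg_SB(B) = 981917.04 − 982378.30 + 0.3086×1846.6 − 0.04193×2.45×1846.6 = -81.10 mGal
Difference = -81.10 − (-54.10) = -27.00 mGal

-27.0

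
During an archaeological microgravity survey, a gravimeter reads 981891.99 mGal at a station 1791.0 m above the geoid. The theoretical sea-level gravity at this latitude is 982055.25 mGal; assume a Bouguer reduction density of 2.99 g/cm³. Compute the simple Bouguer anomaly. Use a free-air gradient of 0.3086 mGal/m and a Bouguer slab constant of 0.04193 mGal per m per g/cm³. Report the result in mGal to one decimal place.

164.9

Free-air correction = 0.3086 × 1791.0 = 552.70 mGal
Free-air anomaly = 981891.99 − 982055.25 + (552.70) = 389.44 mGal
Bouguer slab correction = 0.04193 × 2.99 × 1791.0 = 224.54 mGal
Simple Bouguer anomaly = 389.44 − (224.54) = 164.90 mGal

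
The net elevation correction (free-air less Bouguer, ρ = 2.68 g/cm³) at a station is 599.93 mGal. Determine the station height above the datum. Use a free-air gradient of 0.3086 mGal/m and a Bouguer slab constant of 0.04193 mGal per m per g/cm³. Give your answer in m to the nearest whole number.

3057

Combined gradient = 0.3086 − 0.04193 × 2.68 = 0.1962276 mGal/m
h = 599.93 / 0.1962276 = 3057.32 m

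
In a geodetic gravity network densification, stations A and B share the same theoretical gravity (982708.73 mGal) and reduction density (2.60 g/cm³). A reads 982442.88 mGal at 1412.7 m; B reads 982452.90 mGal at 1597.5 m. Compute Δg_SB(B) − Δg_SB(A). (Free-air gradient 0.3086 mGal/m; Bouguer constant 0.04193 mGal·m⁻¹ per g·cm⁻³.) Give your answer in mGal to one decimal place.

46.9

Δg_SB(A) = 982442.88 − 982708.73 + 0.3086×1412.7 − 0.04193×2.60×1412.7 = 16.10 mGal
Δg_SB(B) = 982452.90 − 982708.73 + 0.3086×1597.5 − 0.04193×2.60×1597.5 = 63.00 mGal
Difference = 63.00 − (16.10) = 46.90 mGal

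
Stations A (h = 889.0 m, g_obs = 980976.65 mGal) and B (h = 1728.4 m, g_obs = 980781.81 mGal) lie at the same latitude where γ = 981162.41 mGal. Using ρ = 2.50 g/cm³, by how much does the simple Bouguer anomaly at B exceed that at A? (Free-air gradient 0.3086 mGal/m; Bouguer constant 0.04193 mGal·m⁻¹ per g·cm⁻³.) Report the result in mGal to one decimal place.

-23.8

Δg_SB(A) = 980976.65 − 981162.41 + 0.3086×889.0 − 0.04193×2.50×889.0 = -4.60 mGal
Δg_SB(B) = 980781.81 − 981162.41 + 0.3086×1728.4 − 0.04193×2.50×1728.4 = -28.40 mGal
Difference = -28.40 − (-4.60) = -23.80 mGal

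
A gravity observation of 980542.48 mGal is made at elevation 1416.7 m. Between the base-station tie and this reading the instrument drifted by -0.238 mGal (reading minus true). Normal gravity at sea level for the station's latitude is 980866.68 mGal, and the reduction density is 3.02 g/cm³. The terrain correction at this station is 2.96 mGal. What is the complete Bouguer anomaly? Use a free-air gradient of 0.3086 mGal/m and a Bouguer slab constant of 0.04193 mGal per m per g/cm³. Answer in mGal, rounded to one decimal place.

-63.2

Drift-corrected reading = 980542.48 − (-0.238) = 980542.718 mGal
Free-air correction = 0.3086 × 1416.7 = 437.19 mGal
Free-air anomaly = 980542.718 − 980866.68 + (437.19) = 113.228 mGal
Bouguer slab correction = 0.04193 × 3.02 × 1416.7 = 179.39 mGal
Simple Bouguer anomaly = 113.228 − (179.39) = -66.162 mGal
Complete Bouguer anomaly = -66.162 + 2.96 = -63.202 mGal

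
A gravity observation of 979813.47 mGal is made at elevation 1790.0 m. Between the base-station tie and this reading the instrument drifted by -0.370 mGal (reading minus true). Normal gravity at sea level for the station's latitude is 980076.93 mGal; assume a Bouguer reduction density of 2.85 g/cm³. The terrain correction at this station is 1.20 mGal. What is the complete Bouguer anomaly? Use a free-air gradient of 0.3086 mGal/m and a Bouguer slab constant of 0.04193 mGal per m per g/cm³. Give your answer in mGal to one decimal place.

76.6

Drift-corrected reading = 979813.47 − (-0.370) = 979813.840 mGal
Free-air correction = 0.3086 × 1790.0 = 552.39 mGal
Free-air anomaly = 979813.840 − 980076.93 + (552.39) = 289.300 mGal
Bouguer slab correction = 0.04193 × 2.85 × 1790.0 = 213.91 mGal
Simple Bouguer anomaly = 289.300 − (213.91) = 75.390 mGal
Complete Bouguer anomaly = 75.390 + 1.20 = 76.590 mGal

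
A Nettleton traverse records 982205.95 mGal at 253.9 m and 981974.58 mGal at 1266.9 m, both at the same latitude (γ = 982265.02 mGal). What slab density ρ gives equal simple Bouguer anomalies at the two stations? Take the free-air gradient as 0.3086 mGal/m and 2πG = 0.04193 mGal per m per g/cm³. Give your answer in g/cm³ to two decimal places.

1.91

Δg_obs = 981974.58 − 982205.95 = -231.37 mGal over Δh = 1266.9 − 253.9 = 1013.0 m
Equal Bouguer anomalies ⇒ Δg_obs + (0.3086 − 0.04193ρ)·Δh = 0
0.3086 − 0.04193ρ = −Δg_obs/Δh = 0.22840
ρ = (0.3086 − 0.22840) / 0.04193 = 1.91 g/cm³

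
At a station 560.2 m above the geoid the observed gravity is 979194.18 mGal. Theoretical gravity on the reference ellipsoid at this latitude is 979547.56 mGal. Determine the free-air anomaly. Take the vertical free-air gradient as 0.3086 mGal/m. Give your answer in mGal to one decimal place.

-180.5

Free-air correction = 0.3086 × 560.2 = 172.88 mGal
Free-air anomaly = 979194.18 − 979547.56 + (172.88) = -180.50 mGal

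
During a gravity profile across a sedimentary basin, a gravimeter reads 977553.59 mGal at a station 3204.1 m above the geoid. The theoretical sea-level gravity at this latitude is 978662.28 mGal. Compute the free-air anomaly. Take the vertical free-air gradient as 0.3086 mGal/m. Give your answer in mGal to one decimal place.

-119.9

Free-air correction = 0.3086 × 3204.1 = 988.79 mGal
Free-air anomaly = 977553.59 − 978662.28 + (988.79) = -119.90 mGal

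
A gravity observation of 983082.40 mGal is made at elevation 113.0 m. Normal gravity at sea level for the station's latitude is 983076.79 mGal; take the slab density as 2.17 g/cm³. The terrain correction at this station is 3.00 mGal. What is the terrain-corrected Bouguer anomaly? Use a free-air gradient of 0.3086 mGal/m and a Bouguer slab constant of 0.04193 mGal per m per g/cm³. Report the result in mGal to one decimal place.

Free-air correction = 0.3086 × 113.0 = 34.87 mGal
Free-air anomaly = 983082.40 − 983076.79 + (34.87) = 40.48 mGal
Bouguer slab correction = 0.04193 × 2.17 × 113.0 = 10.28 mGal
Simple Bouguer anomaly = 40.48 − (10.28) = 30.20 mGal
Complete Bouguer anomaly = 30.20 + 3.00 = 33.20 mGal

33.2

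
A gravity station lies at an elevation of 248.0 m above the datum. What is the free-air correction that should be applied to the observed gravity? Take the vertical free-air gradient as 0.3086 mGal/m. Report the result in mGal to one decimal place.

Free-air correction = 0.3086 × 248.0 = 76.5 mGal

76.5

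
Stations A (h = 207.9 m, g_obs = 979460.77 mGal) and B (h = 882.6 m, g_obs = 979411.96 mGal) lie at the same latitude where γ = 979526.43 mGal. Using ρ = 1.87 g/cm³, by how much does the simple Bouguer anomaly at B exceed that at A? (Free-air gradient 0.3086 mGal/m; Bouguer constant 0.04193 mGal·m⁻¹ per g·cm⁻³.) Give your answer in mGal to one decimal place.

Δg_SB(A) = 979460.77 − 979526.43 + 0.3086×207.9 − 0.04193×1.87×207.9 = -17.80 mGal
Δg_SB(B) = 979411.96 − 979526.43 + 0.3086×882.6 − 0.04193×1.87×882.6 = 88.70 mGal
Difference = 88.70 − (-17.80) = 106.50 mGal

106.5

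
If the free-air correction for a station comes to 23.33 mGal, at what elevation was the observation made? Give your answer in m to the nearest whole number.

h = 23.33 / 0.3086 = 75.60 m

76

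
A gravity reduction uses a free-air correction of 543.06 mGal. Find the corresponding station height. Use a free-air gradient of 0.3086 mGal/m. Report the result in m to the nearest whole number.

h = 543.06 / 0.3086 = 1759.75 m

1760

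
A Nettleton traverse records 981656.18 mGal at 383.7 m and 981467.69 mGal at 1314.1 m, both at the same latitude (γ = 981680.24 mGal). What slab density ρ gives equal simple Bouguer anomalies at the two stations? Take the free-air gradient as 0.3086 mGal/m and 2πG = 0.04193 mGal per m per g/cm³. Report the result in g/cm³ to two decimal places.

2.53

Δg_obs = 981467.69 − 981656.18 = -188.49 mGal over Δh = 1314.1 − 383.7 = 930.4 m
Equal Bouguer anomalies ⇒ Δg_obs + (0.3086 − 0.04193ρ)·Δh = 0
0.3086 − 0.04193ρ = −Δg_obs/Δh = 0.20259
ρ = (0.3086 − 0.20259) / 0.04193 = 2.53 g/cm³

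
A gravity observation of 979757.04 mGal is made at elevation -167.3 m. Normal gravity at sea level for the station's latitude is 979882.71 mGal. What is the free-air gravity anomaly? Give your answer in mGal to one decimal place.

Free-air correction = 0.3086 × -167.3 = -51.63 mGal
Free-air anomaly = 979757.04 − 979882.71 + (-51.63) = -177.30 mGal

-177.3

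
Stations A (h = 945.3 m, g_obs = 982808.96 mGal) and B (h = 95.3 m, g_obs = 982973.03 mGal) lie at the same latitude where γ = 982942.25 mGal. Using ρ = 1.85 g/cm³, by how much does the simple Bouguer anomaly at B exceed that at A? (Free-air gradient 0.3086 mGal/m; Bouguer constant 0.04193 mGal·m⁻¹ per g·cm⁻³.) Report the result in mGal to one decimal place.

-32.3

Δg_SB(A) = 982808.96 − 982942.25 + 0.3086×945.3 − 0.04193×1.85×945.3 = 85.10 mGal
Δg_SB(B) = 982973.03 − 982942.25 + 0.3086×95.3 − 0.04193×1.85×95.3 = 52.80 mGal
Difference = 52.80 − (85.10) = -32.30 mGal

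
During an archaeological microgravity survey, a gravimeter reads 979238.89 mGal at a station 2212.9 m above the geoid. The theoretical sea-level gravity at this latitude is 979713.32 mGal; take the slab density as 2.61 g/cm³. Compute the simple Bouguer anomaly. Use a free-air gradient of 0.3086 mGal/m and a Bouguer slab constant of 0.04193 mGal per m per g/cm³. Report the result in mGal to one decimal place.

Free-air correction = 0.3086 × 2212.9 = 682.90 mGal
Free-air anomaly = 979238.89 − 979713.32 + (682.90) = 208.47 mGal
Bouguer slab correction = 0.04193 × 2.61 × 2212.9 = 242.17 mGal
Simple Bouguer anomaly = 208.47 − (242.17) = -33.70 mGal

-33.7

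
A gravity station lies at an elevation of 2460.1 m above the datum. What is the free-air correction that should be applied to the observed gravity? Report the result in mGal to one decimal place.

759.2

Free-air correction = 0.3086 × 2460.1 = 759.2 mGal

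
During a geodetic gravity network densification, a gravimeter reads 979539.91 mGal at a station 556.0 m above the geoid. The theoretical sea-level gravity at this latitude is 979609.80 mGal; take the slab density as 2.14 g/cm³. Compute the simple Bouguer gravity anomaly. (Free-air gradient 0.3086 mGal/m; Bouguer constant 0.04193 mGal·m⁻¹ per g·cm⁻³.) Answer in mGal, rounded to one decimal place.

Free-air correction = 0.3086 × 556.0 = 171.58 mGal
Free-air anomaly = 979539.91 − 979609.80 + (171.58) = 101.69 mGal
Bouguer slab correction = 0.04193 × 2.14 × 556.0 = 49.89 mGal
Simple Bouguer anomaly = 101.69 − (49.89) = 51.80 mGal

51.8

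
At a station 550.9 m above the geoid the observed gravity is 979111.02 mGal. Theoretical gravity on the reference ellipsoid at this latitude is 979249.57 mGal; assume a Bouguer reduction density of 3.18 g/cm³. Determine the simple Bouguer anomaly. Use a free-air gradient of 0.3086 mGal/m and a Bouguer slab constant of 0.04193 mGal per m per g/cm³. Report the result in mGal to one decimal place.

-42.0

Free-air correction = 0.3086 × 550.9 = 170.01 mGal
Free-air anomaly = 979111.02 − 979249.57 + (170.01) = 31.46 mGal
Bouguer slab correction = 0.04193 × 3.18 × 550.9 = 73.46 mGal
Simple Bouguer anomaly = 31.46 − (73.46) = -42.00 mGal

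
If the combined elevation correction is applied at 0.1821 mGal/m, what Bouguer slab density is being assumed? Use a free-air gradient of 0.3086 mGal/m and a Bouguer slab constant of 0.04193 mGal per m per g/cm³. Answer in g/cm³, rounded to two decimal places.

3.02

0.1821 = 0.3086 − 0.04193 × ρ
ρ = (0.3086 − 0.1821) / 0.04193 = 3.02 g/cm³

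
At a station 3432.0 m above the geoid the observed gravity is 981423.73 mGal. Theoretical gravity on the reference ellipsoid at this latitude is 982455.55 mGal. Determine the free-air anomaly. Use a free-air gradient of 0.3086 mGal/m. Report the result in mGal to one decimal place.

Free-air correction = 0.3086 × 3432.0 = 1059.12 mGal
Free-air anomaly = 981423.73 − 982455.55 + (1059.12) = 27.30 mGal

27.3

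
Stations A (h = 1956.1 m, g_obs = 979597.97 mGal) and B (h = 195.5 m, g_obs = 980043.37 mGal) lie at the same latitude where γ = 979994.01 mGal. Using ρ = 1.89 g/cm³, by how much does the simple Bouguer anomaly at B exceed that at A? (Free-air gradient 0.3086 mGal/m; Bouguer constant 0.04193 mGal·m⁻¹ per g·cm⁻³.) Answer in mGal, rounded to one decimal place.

Δg_SB(A) = 979597.97 − 979994.01 + 0.3086×1956.1 − 0.04193×1.89×1956.1 = 52.60 mGal
Δg_SB(B) = 980043.37 − 979994.01 + 0.3086×195.5 − 0.04193×1.89×195.5 = 94.20 mGal
Difference = 94.20 − (52.60) = 41.60 mGal

41.6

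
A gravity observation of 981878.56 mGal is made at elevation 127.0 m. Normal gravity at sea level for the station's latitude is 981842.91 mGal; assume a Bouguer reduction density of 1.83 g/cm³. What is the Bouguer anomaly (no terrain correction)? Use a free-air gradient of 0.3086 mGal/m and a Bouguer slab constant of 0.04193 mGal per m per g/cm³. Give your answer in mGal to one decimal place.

65.1

Free-air correction = 0.3086 × 127.0 = 39.19 mGal
Free-air anomaly = 981878.56 − 981842.91 + (39.19) = 74.84 mGal
Bouguer slab correction = 0.04193 × 1.83 × 127.0 = 9.74 mGal
Simple Bouguer anomaly = 74.84 − (9.74) = 65.10 mGal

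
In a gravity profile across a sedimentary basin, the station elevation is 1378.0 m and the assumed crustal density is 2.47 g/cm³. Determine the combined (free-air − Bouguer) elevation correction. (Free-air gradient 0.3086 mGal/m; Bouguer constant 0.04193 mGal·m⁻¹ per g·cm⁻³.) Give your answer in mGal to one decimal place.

Combined gradient = 0.3086 − 0.04193 × 2.47 = 0.2050329 mGal/m
Combined elevation correction = 0.2050329 × 1378.0 = 282.5 mGal

282.5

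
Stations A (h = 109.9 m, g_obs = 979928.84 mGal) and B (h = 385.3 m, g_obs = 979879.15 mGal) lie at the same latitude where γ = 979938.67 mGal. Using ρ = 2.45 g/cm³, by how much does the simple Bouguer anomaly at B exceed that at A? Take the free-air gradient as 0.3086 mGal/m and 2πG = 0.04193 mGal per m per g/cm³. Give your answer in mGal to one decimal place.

Δg_SB(A) = 979928.84 − 979938.67 + 0.3086×109.9 − 0.04193×2.45×109.9 = 12.80 mGal
Δg_SB(B) = 979879.15 − 979938.67 + 0.3086×385.3 − 0.04193×2.45×385.3 = 19.80 mGal
Difference = 19.80 − (12.80) = 7.00 mGal

7.0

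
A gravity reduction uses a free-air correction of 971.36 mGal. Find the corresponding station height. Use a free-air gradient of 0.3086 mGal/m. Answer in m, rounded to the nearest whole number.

h = 971.36 / 0.3086 = 3147.63 m

3148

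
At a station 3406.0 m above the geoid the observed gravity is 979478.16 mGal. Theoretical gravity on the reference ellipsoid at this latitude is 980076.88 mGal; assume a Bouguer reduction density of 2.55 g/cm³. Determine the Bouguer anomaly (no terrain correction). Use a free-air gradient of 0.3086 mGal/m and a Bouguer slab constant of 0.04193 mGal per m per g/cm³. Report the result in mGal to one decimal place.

Free-air correction = 0.3086 × 3406.0 = 1051.09 mGal
Free-air anomaly = 979478.16 − 980076.88 + (1051.09) = 452.37 mGal
Bouguer slab correction = 0.04193 × 2.55 × 3406.0 = 364.17 mGal
Simple Bouguer anomaly = 452.37 − (364.17) = 88.20 mGal

88.2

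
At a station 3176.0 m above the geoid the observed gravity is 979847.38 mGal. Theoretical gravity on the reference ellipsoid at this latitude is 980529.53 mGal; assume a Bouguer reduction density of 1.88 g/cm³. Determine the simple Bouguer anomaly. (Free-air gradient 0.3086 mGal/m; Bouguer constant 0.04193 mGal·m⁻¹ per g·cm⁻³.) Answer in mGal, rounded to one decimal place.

47.6

Free-air correction = 0.3086 × 3176.0 = 980.11 mGal
Free-air anomaly = 979847.38 − 980529.53 + (980.11) = 297.96 mGal
Bouguer slab correction = 0.04193 × 1.88 × 3176.0 = 250.36 mGal
Simple Bouguer anomaly = 297.96 − (250.36) = 47.60 mGal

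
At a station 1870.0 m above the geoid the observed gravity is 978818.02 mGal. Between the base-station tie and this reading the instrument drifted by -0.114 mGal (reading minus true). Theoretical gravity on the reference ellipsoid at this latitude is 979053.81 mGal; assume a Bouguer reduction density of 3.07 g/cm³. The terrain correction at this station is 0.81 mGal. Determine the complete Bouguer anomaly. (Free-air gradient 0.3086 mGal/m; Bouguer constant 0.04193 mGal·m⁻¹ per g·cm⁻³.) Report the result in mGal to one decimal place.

101.5

Drift-corrected reading = 978818.02 − (-0.114) = 978818.134 mGal
Free-air correction = 0.3086 × 1870.0 = 577.08 mGal
Free-air anomaly = 978818.134 − 979053.81 + (577.08) = 341.404 mGal
Bouguer slab correction = 0.04193 × 3.07 × 1870.0 = 240.72 mGal
Simple Bouguer anomaly = 341.404 − (240.72) = 100.684 mGal
Complete Bouguer anomaly = 100.684 + 0.81 = 101.494 mGal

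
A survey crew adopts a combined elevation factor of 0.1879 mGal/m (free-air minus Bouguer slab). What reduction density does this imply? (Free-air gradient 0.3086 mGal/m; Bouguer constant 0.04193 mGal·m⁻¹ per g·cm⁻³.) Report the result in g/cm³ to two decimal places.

2.88

0.1879 = 0.3086 − 0.04193 × ρ
ρ = (0.3086 − 0.1879) / 0.04193 = 2.88 g/cm³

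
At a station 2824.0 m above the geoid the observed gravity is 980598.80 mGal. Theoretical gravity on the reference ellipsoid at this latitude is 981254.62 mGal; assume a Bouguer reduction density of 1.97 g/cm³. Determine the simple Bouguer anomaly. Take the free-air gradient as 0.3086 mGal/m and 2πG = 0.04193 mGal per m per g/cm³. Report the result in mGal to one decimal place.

-17.6

Free-air correction = 0.3086 × 2824.0 = 871.49 mGal
Free-air anomaly = 980598.80 − 981254.62 + (871.49) = 215.67 mGal
Bouguer slab correction = 0.04193 × 1.97 × 2824.0 = 233.27 mGal
Simple Bouguer anomaly = 215.67 − (233.27) = -17.60 mGal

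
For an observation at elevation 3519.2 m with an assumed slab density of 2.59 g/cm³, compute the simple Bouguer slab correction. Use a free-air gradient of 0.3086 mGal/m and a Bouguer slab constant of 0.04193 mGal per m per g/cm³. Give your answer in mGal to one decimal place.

Bouguer slab correction = 0.04193 × 2.59 × 3519.2 = 382.2 mGal

382.2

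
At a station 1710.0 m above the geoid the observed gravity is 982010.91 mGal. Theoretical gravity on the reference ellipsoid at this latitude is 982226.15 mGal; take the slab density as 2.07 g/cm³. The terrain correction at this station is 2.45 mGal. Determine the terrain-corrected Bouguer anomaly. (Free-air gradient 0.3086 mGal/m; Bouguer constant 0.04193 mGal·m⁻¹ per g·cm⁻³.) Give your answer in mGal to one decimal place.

Free-air correction = 0.3086 × 1710.0 = 527.71 mGal
Free-air anomaly = 982010.91 − 982226.15 + (527.71) = 312.47 mGal
Bouguer slab correction = 0.04193 × 2.07 × 1710.0 = 148.42 mGal
Simple Bouguer anomaly = 312.47 − (148.42) = 164.05 mGal
Complete Bouguer anomaly = 164.05 + 2.45 = 166.50 mGal

166.5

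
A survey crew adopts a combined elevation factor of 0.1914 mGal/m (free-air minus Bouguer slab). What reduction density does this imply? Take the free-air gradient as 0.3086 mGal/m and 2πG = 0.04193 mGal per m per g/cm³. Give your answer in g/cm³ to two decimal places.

0.1914 = 0.3086 − 0.04193 × ρ
ρ = (0.3086 − 0.1914) / 0.04193 = 2.80 g/cm³

2.80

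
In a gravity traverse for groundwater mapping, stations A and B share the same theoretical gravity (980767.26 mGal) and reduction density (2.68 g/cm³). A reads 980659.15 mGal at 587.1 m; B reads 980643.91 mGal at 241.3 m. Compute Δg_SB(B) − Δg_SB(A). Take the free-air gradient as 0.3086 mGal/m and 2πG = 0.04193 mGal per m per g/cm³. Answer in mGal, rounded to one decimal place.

-83.1

Δg_SB(A) = 980659.15 − 980767.26 + 0.3086×587.1 − 0.04193×2.68×587.1 = 7.10 mGal
Δg_SB(B) = 980643.91 − 980767.26 + 0.3086×241.3 − 0.04193×2.68×241.3 = -76.00 mGal
Difference = -76.00 − (7.10) = -83.10 mGal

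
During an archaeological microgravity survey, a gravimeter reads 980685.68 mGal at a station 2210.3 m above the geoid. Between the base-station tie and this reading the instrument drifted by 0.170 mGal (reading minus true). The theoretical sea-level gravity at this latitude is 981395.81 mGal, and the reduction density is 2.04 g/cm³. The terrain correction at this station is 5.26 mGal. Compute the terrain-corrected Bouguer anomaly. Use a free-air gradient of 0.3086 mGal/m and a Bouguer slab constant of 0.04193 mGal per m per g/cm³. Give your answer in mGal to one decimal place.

Drift-corrected reading = 980685.68 − (0.170) = 980685.510 mGal
Free-air correction = 0.3086 × 2210.3 = 682.10 mGal
Free-air anomaly = 980685.510 − 981395.81 + (682.10) = -28.200 mGal
Bouguer slab correction = 0.04193 × 2.04 × 2210.3 = 189.06 mGal
Simple Bouguer anomaly = -28.200 − (189.06) = -217.260 mGal
Complete Bouguer anomaly = -217.260 + 5.26 = -212.000 mGal

-212.0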